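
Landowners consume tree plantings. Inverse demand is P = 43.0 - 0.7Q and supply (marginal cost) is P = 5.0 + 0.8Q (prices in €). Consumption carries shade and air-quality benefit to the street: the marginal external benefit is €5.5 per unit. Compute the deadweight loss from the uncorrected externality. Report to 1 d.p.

DWL = €10.1

Market equilibrium (private): 5.0 + 0.8Q = 43.0 - 0.7Q → Q_m = 25.3333.
Social marginal benefit = demand + MEB = 48.5 - 0.7Q.
Set SMB = MC: 48.5 - 0.7Q = 5.0 + 0.8Q → Q* = 29.0000.
Between Q* and Q_m the wedge SMB − MC runs linearly from 0 to MEB(Q_m), so the loss is a triangle.
DWL = ½ × 3.6667 × 5.5000 = 10.0834.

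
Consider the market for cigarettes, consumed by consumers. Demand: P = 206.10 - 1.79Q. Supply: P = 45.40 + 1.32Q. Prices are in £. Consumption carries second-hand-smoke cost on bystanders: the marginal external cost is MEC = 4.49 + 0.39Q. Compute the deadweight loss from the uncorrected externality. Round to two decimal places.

Market equilibrium (private): 45.40 + 1.32Q = 206.10 - 1.79Q → Q_m = 51.6720.
Social marginal benefit = demand − MEC = 201.61 - 2.18Q.
Set SMB = MC: 201.61 - 2.18Q = 45.40 + 1.32Q → Q* = 44.6314.
The welfare-loss triangle has base |Q_m − Q*| and height MEC(Q_m) (the vertical gap between SMB and MC is zero at Q* and MEC at Q_m).
DWL = ½ × 7.0406 × 24.6421 = 86.7476.

DWL = £86.75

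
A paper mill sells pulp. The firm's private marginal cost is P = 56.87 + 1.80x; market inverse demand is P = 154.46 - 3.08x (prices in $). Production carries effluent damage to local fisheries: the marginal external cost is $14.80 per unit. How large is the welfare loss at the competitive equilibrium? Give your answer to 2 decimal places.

DWL = $22.44

Market equilibrium (private): 56.87 + 1.80x = 154.46 - 3.08x → x_m = 19.9980.
Social marginal cost = private MC + MEC = 71.67 + 1.80x.
Set SMC = demand: 71.67 + 1.80x = 154.46 - 3.08x → x* = 16.9652.
Height of the DWL triangle at x_m is SMC(x_m) − demand(x_m) = MEC(x_m) = 14.8000.
DWL = ½ × 3.0328 × 14.8000 = 22.4427.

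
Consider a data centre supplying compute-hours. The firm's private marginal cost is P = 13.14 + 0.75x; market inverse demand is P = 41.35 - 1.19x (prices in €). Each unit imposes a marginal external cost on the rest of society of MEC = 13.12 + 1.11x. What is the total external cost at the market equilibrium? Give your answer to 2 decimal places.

€308.13

Market equilibrium (private): 13.14 + 0.75x = 41.35 - 1.19x → x_m = 14.5412.
Total external cost = ∫₀^{x_m} (13.12 + 1.11x) dx = 13.12×14.5412 + ½×1.11×14.5412² = 308.1334.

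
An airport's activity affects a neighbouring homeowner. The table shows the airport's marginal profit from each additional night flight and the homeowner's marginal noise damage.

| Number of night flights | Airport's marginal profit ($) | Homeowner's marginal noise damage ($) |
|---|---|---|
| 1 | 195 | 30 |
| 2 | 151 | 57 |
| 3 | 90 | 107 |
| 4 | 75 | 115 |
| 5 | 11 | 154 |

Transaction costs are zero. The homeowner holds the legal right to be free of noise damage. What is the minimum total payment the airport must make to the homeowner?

Efficient level: marginal profit ≥ marginal noise damage through level 2, so k* = 2.
With the homeowner holding the right, the airport must at least compensate total damage at k*: 30 + 57 = 87.

$87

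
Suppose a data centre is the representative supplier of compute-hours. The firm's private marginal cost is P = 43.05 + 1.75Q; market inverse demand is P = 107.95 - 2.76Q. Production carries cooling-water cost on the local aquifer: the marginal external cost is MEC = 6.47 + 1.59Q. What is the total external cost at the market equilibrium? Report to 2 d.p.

Market equilibrium (private): 43.05 + 1.75Q = 107.95 - 2.76Q → Q_m = 14.3902.
Total external cost = ∫₀^{Q_m} (6.47 + 1.59Q) dQ = 6.47×14.3902 + ½×1.59×14.3902² = 257.7315.

257.73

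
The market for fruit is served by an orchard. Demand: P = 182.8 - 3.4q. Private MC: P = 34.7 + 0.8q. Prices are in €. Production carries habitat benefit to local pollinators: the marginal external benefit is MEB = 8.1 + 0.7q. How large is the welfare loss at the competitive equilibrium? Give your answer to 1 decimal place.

Market equilibrium (private): 34.7 + 0.8q = 182.8 - 3.4q → q_m = 35.2619.
Social marginal cost = private MC − MEB = 26.6 + 0.1q.
Set SMC = demand: 26.6 + 0.1q = 182.8 - 3.4q → q* = 44.6286.
Between q* and q_m the wedge demand − SMC runs linearly from 0 to MEB(q_m), so the loss is a triangle.
DWL = ½ × 9.3667 × 32.7833 = 153.5357.

DWL = €153.5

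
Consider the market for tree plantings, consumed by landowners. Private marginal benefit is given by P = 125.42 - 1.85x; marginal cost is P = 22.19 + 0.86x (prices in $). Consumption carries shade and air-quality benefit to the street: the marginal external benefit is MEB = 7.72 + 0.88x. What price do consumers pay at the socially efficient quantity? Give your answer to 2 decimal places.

P = $13.26

Social marginal benefit = demand + MEB = 133.14 - 0.97x.
Set SMB = MC: 133.14 - 0.97x = 22.19 + 0.86x → x* = 60.6284.
Consumer price on the demand curve at x*: 125.42 − 1.85×60.6284 = 13.2575.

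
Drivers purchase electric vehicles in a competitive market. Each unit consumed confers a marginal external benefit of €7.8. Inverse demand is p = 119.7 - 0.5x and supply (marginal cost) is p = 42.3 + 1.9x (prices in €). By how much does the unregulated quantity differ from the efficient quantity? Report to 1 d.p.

Market equilibrium (private): 42.3 + 1.9x = 119.7 - 0.5x → x_m = 32.2500.
Social marginal benefit = demand + MEB = 127.5 - 0.5x.
Set SMB = MC: 127.5 - 0.5x = 42.3 + 1.9x → x* = 35.5000.
Gap = |32.2500 − 35.5000| = 3.2500.

3.3 units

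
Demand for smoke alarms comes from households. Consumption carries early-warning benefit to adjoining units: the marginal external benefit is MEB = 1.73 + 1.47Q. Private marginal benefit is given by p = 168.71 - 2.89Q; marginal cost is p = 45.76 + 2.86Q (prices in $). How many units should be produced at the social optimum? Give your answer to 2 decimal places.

Social marginal benefit = demand + MEB = 170.44 - 1.42Q.
Set SMB = MC: 170.44 - 1.42Q = 45.76 + 2.86Q → Q* = 29.1308.

Q* = 29.13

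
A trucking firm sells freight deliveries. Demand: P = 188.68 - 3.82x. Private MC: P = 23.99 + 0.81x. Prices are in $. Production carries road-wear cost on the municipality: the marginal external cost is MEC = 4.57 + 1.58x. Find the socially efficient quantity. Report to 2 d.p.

x* = 25.78

Social marginal cost = private MC + MEC = 28.56 + 2.39x.
Set SMC = demand: 28.56 + 2.39x = 188.68 - 3.82x → x* = 25.7842.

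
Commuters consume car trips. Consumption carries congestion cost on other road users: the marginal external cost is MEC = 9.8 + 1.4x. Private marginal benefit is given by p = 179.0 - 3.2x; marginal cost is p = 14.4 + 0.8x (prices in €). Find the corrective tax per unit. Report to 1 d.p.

Social marginal benefit = demand − MEC = 169.2 - 4.6x.
Set SMB = MC: 169.2 - 4.6x = 14.4 + 0.8x → x* = 28.6667.
The Pigouvian tax equals MEC at x*: 9.8 + 1.4×28.6667 = 49.9334.

tax = €49.9 per unit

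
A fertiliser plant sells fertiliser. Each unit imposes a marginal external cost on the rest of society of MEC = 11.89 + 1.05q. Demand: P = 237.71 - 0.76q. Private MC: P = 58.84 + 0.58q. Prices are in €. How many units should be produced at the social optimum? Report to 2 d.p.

Social marginal cost = private MC + MEC = 70.73 + 1.63q.
Set SMC = demand: 70.73 + 1.63q = 237.71 - 0.76q → q* = 69.8661.

q* = 69.87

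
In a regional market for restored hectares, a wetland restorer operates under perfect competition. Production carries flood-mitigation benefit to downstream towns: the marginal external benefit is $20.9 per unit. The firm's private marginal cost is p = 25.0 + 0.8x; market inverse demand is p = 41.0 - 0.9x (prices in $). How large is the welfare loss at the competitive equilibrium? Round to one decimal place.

DWL = $128.5

Market equilibrium (private): 25.0 + 0.8x = 41.0 - 0.9x → x_m = 9.4118.
Social marginal cost = private MC − MEB = 4.1 + 0.8x.
Set SMC = demand: 4.1 + 0.8x = 41.0 - 0.9x → x* = 21.7059.
Between x* and x_m the wedge demand − SMC runs linearly from 0 to MEB(x_m), so the loss is a triangle.
DWL = ½ × 12.2941 × 20.9000 = 128.4733.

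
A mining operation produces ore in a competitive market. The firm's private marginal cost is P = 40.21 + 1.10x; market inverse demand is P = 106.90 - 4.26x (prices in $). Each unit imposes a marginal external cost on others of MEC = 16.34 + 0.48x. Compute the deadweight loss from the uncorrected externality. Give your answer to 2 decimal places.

Market equilibrium (private): 40.21 + 1.10x = 106.90 - 4.26x → x_m = 12.4422.
Social marginal cost = private MC + MEC = 56.55 + 1.58x.
Set SMC = demand: 56.55 + 1.58x = 106.90 - 4.26x → x* = 8.6216.
The welfare-loss triangle has base |x_m − x*| and height MEC(x_m) (the vertical gap between SMC and demand is zero at x* and MEC at x_m).
DWL = ½ × 3.8206 × 22.3122 = 42.6230.

DWL = $42.62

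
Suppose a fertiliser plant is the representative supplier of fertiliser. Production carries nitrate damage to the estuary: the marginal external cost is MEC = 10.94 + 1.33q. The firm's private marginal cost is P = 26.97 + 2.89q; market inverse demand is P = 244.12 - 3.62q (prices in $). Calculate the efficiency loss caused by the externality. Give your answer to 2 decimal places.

Market equilibrium (private): 26.97 + 2.89q = 244.12 - 3.62q → q_m = 33.3564.
Social marginal cost = private MC + MEC = 37.91 + 4.22q.
Set SMC = demand: 37.91 + 4.22q = 244.12 - 3.62q → q* = 26.3023.
The loss is the area between SMC and demand from q* to q_m; with linear curves that's a triangle of height MEC(q_m).
DWL = ½ × 7.0541 × 55.3040 = 195.0600.

DWL = $195.06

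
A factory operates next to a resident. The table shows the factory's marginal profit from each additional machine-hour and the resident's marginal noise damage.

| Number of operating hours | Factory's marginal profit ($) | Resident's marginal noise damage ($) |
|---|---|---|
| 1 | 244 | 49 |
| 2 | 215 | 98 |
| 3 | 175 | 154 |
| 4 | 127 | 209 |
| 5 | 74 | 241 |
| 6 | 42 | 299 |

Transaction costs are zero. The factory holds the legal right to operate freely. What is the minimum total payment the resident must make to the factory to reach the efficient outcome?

$243

Left alone the factory would choose level 6 (marginal profit stays positive).
Efficient level: k* = 3 (marginal profit ≥ marginal noise damage through 3).
The resident must at least cover the factory's forgone profit from cutting 6→3: 127 + 74 + 42 = 243.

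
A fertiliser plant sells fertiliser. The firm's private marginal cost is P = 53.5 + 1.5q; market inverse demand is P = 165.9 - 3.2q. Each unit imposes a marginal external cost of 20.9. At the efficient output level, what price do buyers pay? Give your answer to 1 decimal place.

Social marginal cost = private MC + MEC = 74.4 + 1.5q.
Set SMC = demand: 74.4 + 1.5q = 165.9 - 3.2q → q* = 19.4681.
Consumer price on the demand curve at q*: 165.9 − 3.2×19.4681 = 103.6021.

P = 103.6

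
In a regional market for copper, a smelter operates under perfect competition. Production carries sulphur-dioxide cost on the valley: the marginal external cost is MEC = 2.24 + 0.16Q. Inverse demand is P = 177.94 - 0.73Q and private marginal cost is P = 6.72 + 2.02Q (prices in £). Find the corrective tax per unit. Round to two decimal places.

tax = £11.53 per unit

Social marginal cost = private MC + MEC = 8.96 + 2.18Q.
Set SMC = demand: 8.96 + 2.18Q = 177.94 - 0.73Q → Q* = 58.0687.
The Pigouvian tax equals MEC at Q*: 2.24 + 0.16×58.0687 = 11.5310.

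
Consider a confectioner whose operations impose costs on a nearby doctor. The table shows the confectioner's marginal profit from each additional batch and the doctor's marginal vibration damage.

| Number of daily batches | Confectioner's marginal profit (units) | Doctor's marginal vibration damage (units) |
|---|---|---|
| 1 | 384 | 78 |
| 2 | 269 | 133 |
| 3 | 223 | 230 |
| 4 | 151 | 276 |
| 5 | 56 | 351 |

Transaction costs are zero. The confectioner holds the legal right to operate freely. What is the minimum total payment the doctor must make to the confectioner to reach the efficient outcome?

Left alone the confectioner would choose level 5 (marginal profit stays positive).
Efficient level: k* = 2 (marginal profit ≥ marginal vibration damage through 2).
The doctor must at least cover the confectioner's forgone profit from cutting 5→2: 223 + 151 + 56 = 430.

430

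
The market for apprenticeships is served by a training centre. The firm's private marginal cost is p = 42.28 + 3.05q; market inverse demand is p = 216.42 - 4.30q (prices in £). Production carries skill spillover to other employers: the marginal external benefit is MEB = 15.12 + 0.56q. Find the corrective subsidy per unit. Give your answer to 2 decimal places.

subsidy = £30.73 per unit

Social marginal cost = private MC − MEB = 27.16 + 2.49q.
Set SMC = demand: 27.16 + 2.49q = 216.42 - 4.30q → q* = 27.8733.
The Pigouvian subsidy equals MEB at q*: 15.12 + 0.56×27.8733 = 30.7290.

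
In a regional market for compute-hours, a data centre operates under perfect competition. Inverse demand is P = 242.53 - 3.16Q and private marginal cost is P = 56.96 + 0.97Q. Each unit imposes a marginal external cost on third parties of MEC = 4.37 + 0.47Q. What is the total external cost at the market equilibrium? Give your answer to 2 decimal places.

Market equilibrium (private): 56.96 + 0.97Q = 242.53 - 3.16Q → Q_m = 44.9322.
Total external cost = ∫₀^{Q_m} (4.37 + 0.47Q) dQ = 4.37×44.9322 + ½×0.47×44.9322² = 670.7958.

670.80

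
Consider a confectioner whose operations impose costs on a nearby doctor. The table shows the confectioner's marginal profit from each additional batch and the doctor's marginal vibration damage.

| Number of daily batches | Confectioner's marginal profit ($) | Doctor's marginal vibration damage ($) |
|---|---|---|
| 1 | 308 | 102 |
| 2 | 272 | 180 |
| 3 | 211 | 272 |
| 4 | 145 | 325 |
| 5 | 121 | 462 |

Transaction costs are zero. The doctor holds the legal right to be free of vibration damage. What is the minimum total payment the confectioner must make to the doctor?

Efficient level: marginal profit ≥ marginal vibration damage through level 2, so k* = 2.
With the doctor holding the right, the confectioner must at least compensate total damage at k*: 102 + 180 = 282.

$282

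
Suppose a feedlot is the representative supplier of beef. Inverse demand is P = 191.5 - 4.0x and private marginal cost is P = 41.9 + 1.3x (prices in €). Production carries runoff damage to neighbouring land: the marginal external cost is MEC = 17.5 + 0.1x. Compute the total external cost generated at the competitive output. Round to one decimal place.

€533.8

Market equilibrium (private): 41.9 + 1.3x = 191.5 - 4.0x → x_m = 28.2264.
Total external cost = ∫₀^{x_m} (17.5 + 0.1x) dx = 17.5×28.2264 + ½×0.1×28.2264² = 533.7985.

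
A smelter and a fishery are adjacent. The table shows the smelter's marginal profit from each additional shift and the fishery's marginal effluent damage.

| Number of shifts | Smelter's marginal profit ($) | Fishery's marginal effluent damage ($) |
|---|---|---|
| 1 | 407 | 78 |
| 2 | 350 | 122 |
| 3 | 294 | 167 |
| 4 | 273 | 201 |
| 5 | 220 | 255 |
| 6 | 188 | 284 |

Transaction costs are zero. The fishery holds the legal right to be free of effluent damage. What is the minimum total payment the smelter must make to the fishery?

$568

Efficient level: marginal profit ≥ marginal effluent damage through level 4, so k* = 4.
With the fishery holding the right, the smelter must at least compensate total damage at k*: 78 + 122 + 167 + 201 = 568.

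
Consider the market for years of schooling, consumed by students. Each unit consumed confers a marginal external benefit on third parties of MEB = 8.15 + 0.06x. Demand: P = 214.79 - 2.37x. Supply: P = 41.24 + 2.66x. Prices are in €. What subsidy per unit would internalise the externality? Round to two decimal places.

Social marginal benefit = demand + MEB = 222.94 - 2.31x.
Set SMB = MC: 222.94 - 2.31x = 41.24 + 2.66x → x* = 36.5594.
The Pigouvian subsidy equals MEB at x*: 8.15 + 0.06×36.5594 = 10.3436.

subsidy = €10.34 per unit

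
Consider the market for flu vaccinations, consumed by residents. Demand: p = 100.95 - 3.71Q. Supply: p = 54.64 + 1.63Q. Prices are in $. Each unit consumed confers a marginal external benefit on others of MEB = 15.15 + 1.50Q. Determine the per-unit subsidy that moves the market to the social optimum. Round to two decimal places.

subsidy = $39.16 per unit

Social marginal benefit = demand + MEB = 116.10 - 2.21Q.
Set SMB = MC: 116.10 - 2.21Q = 54.64 + 1.63Q → Q* = 16.0052.
The Pigouvian subsidy equals MEB at Q*: 15.15 + 1.50×16.0052 = 39.1578.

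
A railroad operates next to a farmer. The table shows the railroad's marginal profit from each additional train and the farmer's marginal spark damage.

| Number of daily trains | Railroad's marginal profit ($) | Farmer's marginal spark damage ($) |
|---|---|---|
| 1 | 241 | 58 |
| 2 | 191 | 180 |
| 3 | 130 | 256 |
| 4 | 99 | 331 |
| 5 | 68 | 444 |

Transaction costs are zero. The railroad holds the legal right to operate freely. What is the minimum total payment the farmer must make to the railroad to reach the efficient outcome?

Left alone the railroad would choose level 5 (marginal profit stays positive).
Efficient level: k* = 2 (marginal profit ≥ marginal spark damage through 2).
The farmer must at least cover the railroad's forgone profit from cutting 5→2: 130 + 99 + 68 = 297.

$297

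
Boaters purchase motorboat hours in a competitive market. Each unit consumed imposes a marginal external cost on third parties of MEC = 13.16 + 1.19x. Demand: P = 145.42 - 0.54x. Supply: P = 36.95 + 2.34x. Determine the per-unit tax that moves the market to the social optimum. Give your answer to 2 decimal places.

tax = 41.03 per unit

Social marginal benefit = demand − MEC = 132.26 - 1.73x.
Set SMB = MC: 132.26 - 1.73x = 36.95 + 2.34x → x* = 23.4177.
The Pigouvian tax equals MEC at x*: 13.16 + 1.19×23.4177 = 41.0271.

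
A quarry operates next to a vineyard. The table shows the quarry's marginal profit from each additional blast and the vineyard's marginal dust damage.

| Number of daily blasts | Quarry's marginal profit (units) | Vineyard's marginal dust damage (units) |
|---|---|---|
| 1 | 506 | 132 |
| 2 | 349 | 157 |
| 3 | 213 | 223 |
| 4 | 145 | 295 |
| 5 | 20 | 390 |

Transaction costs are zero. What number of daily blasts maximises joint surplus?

2

Bargaining reaches the level where marginal profit last exceeds marginal dust damage.
That holds through level 2 (349 ≥ 157) but not at 3 (213 < 223).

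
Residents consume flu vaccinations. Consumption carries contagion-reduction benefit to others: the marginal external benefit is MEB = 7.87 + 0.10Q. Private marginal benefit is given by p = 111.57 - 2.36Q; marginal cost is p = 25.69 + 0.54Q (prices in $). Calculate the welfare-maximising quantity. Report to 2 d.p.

Q* = 33.48

Social marginal benefit = demand + MEB = 119.44 - 2.26Q.
Set SMB = MC: 119.44 - 2.26Q = 25.69 + 0.54Q → Q* = 33.4821.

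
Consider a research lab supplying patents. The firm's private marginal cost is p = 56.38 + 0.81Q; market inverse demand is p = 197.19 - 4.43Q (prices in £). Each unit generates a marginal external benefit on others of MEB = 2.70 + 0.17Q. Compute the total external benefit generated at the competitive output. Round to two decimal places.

£133.93

Market equilibrium (private): 56.38 + 0.81Q = 197.19 - 4.43Q → Q_m = 26.8721.
Total external benefit = ∫₀^{Q_m} (2.70 + 0.17Q) dQ = 2.70×26.8721 + ½×0.17×26.8721² = 133.9340.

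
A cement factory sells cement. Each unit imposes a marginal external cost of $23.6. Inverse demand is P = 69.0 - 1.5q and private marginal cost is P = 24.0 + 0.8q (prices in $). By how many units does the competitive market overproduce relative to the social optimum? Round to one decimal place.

10.3 units

Market equilibrium (private): 24.0 + 0.8q = 69.0 - 1.5q → q_m = 19.5652.
Social marginal cost = private MC + MEC = 47.6 + 0.8q.
Set SMC = demand: 47.6 + 0.8q = 69.0 - 1.5q → q* = 9.3043.
Gap = |19.5652 − 9.3043| = 10.2609.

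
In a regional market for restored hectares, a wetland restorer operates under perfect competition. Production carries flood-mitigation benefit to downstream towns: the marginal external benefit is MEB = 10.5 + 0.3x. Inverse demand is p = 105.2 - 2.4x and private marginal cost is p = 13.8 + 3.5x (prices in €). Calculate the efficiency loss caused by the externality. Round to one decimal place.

Market equilibrium (private): 13.8 + 3.5x = 105.2 - 2.4x → x_m = 15.4915.
Social marginal cost = private MC − MEB = 3.3 + 3.2x.
Set SMC = demand: 3.3 + 3.2x = 105.2 - 2.4x → x* = 18.1964.
The welfare-loss triangle has base |x_m − x*| and height MEB(x_m) (the vertical gap between SMC and demand is zero at x* and MEB at x_m).
DWL = ½ × 2.7049 × 15.1475 = 20.4862.

DWL = €20.5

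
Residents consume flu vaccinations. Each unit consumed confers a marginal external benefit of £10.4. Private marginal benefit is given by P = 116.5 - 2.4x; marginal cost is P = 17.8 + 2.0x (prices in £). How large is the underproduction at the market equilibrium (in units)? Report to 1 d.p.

2.4 units

Market equilibrium (private): 17.8 + 2.0x = 116.5 - 2.4x → x_m = 22.4318.
Social marginal benefit = demand + MEB = 126.9 - 2.4x.
Set SMB = MC: 126.9 - 2.4x = 17.8 + 2.0x → x* = 24.7955.
Gap = |22.4318 − 24.7955| = 2.3637.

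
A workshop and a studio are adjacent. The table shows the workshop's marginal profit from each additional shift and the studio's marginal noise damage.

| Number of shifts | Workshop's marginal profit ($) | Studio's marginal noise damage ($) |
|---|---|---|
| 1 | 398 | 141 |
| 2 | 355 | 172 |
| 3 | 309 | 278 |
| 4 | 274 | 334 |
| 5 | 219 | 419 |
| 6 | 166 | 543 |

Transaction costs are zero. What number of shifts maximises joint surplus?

3

Bargaining reaches the level where marginal profit last exceeds marginal noise damage.
That holds through level 3 (309 ≥ 278) but not at 4 (274 < 334).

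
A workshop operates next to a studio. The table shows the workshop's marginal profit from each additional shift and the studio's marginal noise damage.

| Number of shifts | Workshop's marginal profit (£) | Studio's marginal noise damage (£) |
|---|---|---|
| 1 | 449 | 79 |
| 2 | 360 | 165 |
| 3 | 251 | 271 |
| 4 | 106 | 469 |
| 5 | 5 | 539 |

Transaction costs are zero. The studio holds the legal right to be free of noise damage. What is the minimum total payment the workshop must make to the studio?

£244

Efficient level: marginal profit ≥ marginal noise damage through level 2, so k* = 2.
With the studio holding the right, the workshop must at least compensate total damage at k*: 79 + 165 = 244.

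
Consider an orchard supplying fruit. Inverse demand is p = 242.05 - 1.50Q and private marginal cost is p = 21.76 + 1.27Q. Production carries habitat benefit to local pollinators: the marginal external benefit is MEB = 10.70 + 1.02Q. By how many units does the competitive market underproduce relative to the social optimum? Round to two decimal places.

52.47 units

Market equilibrium (private): 21.76 + 1.27Q = 242.05 - 1.50Q → Q_m = 79.5271.
Social marginal cost = private MC − MEB = 11.06 + 0.25Q.
Set SMC = demand: 11.06 + 0.25Q = 242.05 - 1.50Q → Q* = 131.9943.
Gap = |79.5271 − 131.9943| = 52.4672.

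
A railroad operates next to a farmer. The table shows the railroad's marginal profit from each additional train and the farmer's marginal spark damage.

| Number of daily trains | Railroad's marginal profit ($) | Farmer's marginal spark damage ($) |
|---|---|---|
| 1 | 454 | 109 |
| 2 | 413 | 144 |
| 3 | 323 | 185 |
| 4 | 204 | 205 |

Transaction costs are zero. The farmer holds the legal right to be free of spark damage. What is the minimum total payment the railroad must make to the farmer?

$438

Efficient level: marginal profit ≥ marginal spark damage through level 3, so k* = 3.
With the farmer holding the right, the railroad must at least compensate total damage at k*: 109 + 144 + 185 = 438.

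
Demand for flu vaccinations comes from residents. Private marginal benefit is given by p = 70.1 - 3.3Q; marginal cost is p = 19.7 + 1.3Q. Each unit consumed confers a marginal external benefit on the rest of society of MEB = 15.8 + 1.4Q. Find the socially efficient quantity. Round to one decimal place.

Q* = 20.7

Social marginal benefit = demand + MEB = 85.9 - 1.9Q.
Set SMB = MC: 85.9 - 1.9Q = 19.7 + 1.3Q → Q* = 20.6875.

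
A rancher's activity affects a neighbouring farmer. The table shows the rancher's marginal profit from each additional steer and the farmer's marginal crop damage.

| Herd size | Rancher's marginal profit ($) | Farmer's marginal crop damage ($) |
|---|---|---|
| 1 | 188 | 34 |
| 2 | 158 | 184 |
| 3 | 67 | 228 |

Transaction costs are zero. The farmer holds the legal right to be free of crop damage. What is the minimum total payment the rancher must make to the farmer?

Efficient level: marginal profit ≥ marginal crop damage through level 1, so k* = 1.
With the farmer holding the right, the rancher must at least compensate total damage at k*: 34 = 34.

$34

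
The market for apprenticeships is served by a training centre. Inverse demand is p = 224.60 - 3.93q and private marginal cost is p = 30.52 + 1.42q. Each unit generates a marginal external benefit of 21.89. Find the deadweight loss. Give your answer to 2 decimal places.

Market equilibrium (private): 30.52 + 1.42q = 224.60 - 3.93q → q_m = 36.2766.
Social marginal cost = private MC − MEB = 8.63 + 1.42q.
Set SMC = demand: 8.63 + 1.42q = 224.60 - 3.93q → q* = 40.3682.
The welfare-loss triangle has base |q_m − q*| and height MEB(q_m) (the vertical gap between SMC and demand is zero at q* and MEB at q_m).
DWL = ½ × 4.0916 × 21.8900 = 44.7826.

DWL = 44.78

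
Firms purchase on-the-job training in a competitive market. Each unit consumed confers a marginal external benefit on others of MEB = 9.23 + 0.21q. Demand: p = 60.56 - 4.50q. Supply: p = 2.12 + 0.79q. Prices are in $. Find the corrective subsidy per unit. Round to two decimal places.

Social marginal benefit = demand + MEB = 69.79 - 4.29q.
Set SMB = MC: 69.79 - 4.29q = 2.12 + 0.79q → q* = 13.3209.
The Pigouvian subsidy equals MEB at q*: 9.23 + 0.21×13.3209 = 12.0274.

subsidy = $12.03 per unit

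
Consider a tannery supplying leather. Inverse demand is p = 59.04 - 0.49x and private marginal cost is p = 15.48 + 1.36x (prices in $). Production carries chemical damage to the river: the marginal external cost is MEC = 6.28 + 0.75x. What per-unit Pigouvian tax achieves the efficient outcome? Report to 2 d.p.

tax = $17.03 per unit

Social marginal cost = private MC + MEC = 21.76 + 2.11x.
Set SMC = demand: 21.76 + 2.11x = 59.04 - 0.49x → x* = 14.3385.
The Pigouvian tax equals MEC at x*: 6.28 + 0.75×14.3385 = 17.0339.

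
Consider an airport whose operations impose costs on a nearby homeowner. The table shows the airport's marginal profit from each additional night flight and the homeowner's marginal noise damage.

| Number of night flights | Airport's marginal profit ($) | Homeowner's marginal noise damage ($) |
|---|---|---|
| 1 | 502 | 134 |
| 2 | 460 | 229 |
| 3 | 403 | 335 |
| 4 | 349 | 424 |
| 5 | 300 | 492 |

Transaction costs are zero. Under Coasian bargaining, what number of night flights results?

Bargaining reaches the level where marginal profit last exceeds marginal noise damage.
That holds through level 3 (403 ≥ 335) but not at 4 (349 < 424).

3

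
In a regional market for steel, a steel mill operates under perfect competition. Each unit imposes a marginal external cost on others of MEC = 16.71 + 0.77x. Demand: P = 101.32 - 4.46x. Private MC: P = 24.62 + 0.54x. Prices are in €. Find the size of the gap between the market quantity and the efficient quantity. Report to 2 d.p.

Market equilibrium (private): 24.62 + 0.54x = 101.32 - 4.46x → x_m = 15.3400.
Social marginal cost = private MC + MEC = 41.33 + 1.31x.
Set SMC = demand: 41.33 + 1.31x = 101.32 - 4.46x → x* = 10.3969.
Gap = |15.3400 − 10.3969| = 4.9431.

4.94 units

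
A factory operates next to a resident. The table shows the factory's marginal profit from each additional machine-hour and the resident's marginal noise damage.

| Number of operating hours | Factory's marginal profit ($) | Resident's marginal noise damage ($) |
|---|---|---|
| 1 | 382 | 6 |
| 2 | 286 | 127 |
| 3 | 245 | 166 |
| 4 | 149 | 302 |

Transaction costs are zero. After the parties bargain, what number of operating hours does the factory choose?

Bargaining reaches the level where marginal profit last exceeds marginal noise damage.
That holds through level 3 (245 ≥ 166) but not at 4 (149 < 302).

3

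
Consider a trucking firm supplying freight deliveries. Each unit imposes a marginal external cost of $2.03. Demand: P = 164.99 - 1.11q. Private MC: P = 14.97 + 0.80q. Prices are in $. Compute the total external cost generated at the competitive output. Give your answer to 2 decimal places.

Market equilibrium (private): 14.97 + 0.80q = 164.99 - 1.11q → q_m = 78.5445.
Total external cost = MEC × q_m = 2.03 × 78.5445 = 159.4453.

$159.45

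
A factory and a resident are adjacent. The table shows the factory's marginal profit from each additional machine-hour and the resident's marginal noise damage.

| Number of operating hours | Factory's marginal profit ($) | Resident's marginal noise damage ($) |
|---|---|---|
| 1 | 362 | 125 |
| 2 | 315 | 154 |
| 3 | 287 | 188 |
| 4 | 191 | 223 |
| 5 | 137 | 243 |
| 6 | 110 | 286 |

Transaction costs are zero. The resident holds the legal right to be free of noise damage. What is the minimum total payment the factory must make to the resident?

Efficient level: marginal profit ≥ marginal noise damage through level 3, so k* = 3.
With the resident holding the right, the factory must at least compensate total damage at k*: 125 + 154 + 188 = 467.

$467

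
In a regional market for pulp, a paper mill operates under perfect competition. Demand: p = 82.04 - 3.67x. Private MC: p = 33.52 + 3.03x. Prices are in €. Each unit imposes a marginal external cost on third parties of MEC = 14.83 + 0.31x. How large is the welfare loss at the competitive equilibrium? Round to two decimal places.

Market equilibrium (private): 33.52 + 3.03x = 82.04 - 3.67x → x_m = 7.2418.
Social marginal cost = private MC + MEC = 48.35 + 3.34x.
Set SMC = demand: 48.35 + 3.34x = 82.04 - 3.67x → x* = 4.8060.
The welfare-loss triangle has base |x_m − x*| and height MEC(x_m) (the vertical gap between SMC and demand is zero at x* and MEC at x_m).
DWL = ½ × 2.4358 × 17.0750 = 20.7956.

DWL = €20.80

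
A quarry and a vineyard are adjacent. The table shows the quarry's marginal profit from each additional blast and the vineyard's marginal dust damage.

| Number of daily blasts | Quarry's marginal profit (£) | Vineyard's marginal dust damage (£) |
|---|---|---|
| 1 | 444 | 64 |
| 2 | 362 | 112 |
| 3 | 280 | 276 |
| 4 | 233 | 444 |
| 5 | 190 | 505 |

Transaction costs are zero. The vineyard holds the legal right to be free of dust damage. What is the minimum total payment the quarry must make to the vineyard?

£452

Efficient level: marginal profit ≥ marginal dust damage through level 3, so k* = 3.
With the vineyard holding the right, the quarry must at least compensate total damage at k*: 64 + 112 + 276 = 452.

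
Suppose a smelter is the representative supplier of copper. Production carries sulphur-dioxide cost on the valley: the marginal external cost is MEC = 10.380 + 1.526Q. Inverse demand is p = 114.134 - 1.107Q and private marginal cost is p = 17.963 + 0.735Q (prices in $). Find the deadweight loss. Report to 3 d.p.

DWL = $1203.900

Market equilibrium (private): 17.963 + 0.735Q = 114.134 - 1.107Q → Q_m = 52.2101.
Social marginal cost = private MC + MEC = 28.343 + 2.261Q.
Set SMC = demand: 28.343 + 2.261Q = 114.134 - 1.107Q → Q* = 25.4724.
The welfare-loss triangle has base |Q_m − Q*| and height MEC(Q_m) (the vertical gap between SMC and demand is zero at Q* and MEC at Q_m).
DWL = ½ × 26.7377 × 90.0526 = 1203.8997.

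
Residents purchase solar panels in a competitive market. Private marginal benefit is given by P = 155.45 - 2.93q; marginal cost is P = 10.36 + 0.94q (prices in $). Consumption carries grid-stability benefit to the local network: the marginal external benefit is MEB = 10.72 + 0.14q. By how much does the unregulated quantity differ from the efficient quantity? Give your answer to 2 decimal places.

4.28 units

Market equilibrium (private): 10.36 + 0.94q = 155.45 - 2.93q → q_m = 37.4910.
Social marginal benefit = demand + MEB = 166.17 - 2.79q.
Set SMB = MC: 166.17 - 2.79q = 10.36 + 0.94q → q* = 41.7721.
Gap = |37.4910 − 41.7721| = 4.2811.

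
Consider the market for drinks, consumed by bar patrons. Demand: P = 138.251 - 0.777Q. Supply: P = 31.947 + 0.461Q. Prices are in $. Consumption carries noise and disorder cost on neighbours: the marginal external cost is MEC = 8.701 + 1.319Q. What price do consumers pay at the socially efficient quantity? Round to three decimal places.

P = $108.592

Social marginal benefit = demand − MEC = 129.550 - 2.096Q.
Set SMB = MC: 129.550 - 2.096Q = 31.947 + 0.461Q → Q* = 38.1709.
Consumer price on the demand curve at Q*: 138.251 − 0.777×38.1709 = 108.5922.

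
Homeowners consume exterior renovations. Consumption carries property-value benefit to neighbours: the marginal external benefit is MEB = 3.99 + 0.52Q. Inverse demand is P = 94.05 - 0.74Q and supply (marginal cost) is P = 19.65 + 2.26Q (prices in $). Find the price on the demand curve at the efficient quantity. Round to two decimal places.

Social marginal benefit = demand + MEB = 98.04 - 0.22Q.
Set SMB = MC: 98.04 - 0.22Q = 19.65 + 2.26Q → Q* = 31.6089.
Consumer price on the demand curve at Q*: 94.05 − 0.74×31.6089 = 70.6594.

P = $70.66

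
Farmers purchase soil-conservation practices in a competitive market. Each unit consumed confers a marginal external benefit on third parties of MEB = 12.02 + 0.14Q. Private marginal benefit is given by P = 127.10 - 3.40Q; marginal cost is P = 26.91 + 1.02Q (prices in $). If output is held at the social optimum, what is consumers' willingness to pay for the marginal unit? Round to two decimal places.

Social marginal benefit = demand + MEB = 139.12 - 3.26Q.
Set SMB = MC: 139.12 - 3.26Q = 26.91 + 1.02Q → Q* = 26.2173.
Consumer price on the demand curve at Q*: 127.10 − 3.40×26.2173 = 37.9612.

P = $37.96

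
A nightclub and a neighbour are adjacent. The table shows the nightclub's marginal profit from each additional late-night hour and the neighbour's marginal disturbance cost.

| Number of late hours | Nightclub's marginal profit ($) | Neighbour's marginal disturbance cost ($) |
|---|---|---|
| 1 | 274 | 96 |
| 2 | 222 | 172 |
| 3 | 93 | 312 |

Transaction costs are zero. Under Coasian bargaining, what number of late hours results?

Bargaining reaches the level where marginal profit last exceeds marginal disturbance cost.
That holds through level 2 (222 ≥ 172) but not at 3 (93 < 312).

2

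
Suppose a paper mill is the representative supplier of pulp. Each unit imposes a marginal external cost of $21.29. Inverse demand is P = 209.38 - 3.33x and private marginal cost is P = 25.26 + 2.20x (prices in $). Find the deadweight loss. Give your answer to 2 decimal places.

DWL = $40.98

Market equilibrium (private): 25.26 + 2.20x = 209.38 - 3.33x → x_m = 33.2948.
Social marginal cost = private MC + MEC = 46.55 + 2.20x.
Set SMC = demand: 46.55 + 2.20x = 209.38 - 3.33x → x* = 29.4448.
Between x* and x_m the wedge SMC − demand runs linearly from 0 to MEC(x_m), so the loss is a triangle.
DWL = ½ × 3.8500 × 21.2900 = 40.9833.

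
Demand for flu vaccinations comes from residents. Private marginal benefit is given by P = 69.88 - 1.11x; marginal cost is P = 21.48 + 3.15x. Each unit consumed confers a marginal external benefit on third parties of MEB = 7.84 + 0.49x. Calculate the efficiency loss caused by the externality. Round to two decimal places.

DWL = 23.84

Market equilibrium (private): 21.48 + 3.15x = 69.88 - 1.11x → x_m = 11.3615.
Social marginal benefit = demand + MEB = 77.72 - 0.62x.
Set SMB = MC: 77.72 - 0.62x = 21.48 + 3.15x → x* = 14.9178.
Height of the DWL triangle at x_m is SMB(x_m) − MC(x_m) = MEB(x_m) = 13.4071.
DWL = ½ × 3.5563 × 13.4071 = 23.8398.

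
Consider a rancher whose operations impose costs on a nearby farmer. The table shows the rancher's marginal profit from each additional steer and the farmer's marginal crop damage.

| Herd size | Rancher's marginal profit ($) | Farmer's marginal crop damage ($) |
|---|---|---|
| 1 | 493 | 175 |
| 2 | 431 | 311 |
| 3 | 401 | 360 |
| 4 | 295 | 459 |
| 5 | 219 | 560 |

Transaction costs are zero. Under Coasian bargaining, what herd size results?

Bargaining reaches the level where marginal profit last exceeds marginal crop damage.
That holds through level 3 (401 ≥ 360) but not at 4 (295 < 459).

3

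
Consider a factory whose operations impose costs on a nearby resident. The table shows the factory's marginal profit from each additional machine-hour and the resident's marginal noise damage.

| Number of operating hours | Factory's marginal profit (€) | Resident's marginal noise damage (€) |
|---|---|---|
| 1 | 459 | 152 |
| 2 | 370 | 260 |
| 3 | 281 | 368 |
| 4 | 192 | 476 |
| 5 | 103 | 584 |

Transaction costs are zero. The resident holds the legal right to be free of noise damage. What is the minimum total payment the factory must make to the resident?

Efficient level: marginal profit ≥ marginal noise damage through level 2, so k* = 2.
With the resident holding the right, the factory must at least compensate total damage at k*: 152 + 260 = 412.

€412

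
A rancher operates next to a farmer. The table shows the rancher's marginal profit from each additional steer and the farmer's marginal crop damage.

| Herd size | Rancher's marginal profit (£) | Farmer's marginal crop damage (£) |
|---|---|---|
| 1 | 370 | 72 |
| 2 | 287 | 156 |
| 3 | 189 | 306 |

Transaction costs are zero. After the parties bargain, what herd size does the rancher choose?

2

Bargaining reaches the level where marginal profit last exceeds marginal crop damage.
That holds through level 2 (287 ≥ 156) but not at 3 (189 < 306).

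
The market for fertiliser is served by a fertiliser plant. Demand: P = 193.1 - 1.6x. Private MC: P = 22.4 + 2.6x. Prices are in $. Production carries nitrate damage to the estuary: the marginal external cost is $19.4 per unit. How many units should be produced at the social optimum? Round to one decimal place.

x* = 36.0

Social marginal cost = private MC + MEC = 41.8 + 2.6x.
Set SMC = demand: 41.8 + 2.6x = 193.1 - 1.6x → x* = 36.0238.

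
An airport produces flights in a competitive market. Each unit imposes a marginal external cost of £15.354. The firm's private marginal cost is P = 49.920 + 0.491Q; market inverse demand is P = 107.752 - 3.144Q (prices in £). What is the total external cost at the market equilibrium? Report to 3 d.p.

Market equilibrium (private): 49.920 + 0.491Q = 107.752 - 3.144Q → Q_m = 15.9098.
Total external cost = MEC × Q_m = 15.354 × 15.9098 = 244.2791.

£244.279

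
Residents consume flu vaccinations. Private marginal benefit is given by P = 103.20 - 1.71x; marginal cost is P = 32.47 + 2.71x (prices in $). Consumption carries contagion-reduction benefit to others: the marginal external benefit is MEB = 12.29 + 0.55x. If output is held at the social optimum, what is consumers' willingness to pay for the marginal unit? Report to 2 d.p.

Social marginal benefit = demand + MEB = 115.49 - 1.16x.
Set SMB = MC: 115.49 - 1.16x = 32.47 + 2.71x → x* = 21.4522.
Consumer price on the demand curve at x*: 103.20 − 1.71×21.4522 = 66.5167.

P = $66.52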